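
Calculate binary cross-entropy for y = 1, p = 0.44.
L = 0.821

L = -1·log(0.44) - 0·log(0.56) = -log(0.44) = 0.821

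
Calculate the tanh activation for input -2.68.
-0.9906

tanh(-2.68) = (e^(-2.68) - e^(2.68))/(e^(-2.68) + e^(2.68)) = -0.9906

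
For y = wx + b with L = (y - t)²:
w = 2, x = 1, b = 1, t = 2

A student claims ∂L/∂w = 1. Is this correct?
Incorrect

y = (2)(1) + 1 = 3
∂L/∂y = 2(y - t) = 2(3 - 2) = 2
∂y/∂w = x = 1
∂L/∂w = 2 × 1 = 2

Claimed value: 1
Incorrect: The correct gradient is 2.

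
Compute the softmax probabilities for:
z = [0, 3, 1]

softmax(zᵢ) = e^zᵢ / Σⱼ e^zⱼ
p = [0.042, 0.8438, 0.1142]

exp(z) = [1, 20.09, 2.718]
Sum = 23.8
p = [0.042, 0.8438, 0.1142]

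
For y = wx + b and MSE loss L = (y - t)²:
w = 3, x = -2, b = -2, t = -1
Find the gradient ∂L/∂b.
∂L/∂b = -14

y = wx + b = (3)(-2) + -2 = -8
∂L/∂y = 2(y - t) = 2(-8 - -1) = -14
∂y/∂b = 1
∂L/∂b = ∂L/∂y · ∂y/∂b = -14 × 1 = -14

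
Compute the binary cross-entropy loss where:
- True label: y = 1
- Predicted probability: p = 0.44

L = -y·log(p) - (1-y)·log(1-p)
L = 0.821

L = -1·log(0.44) - 0·log(0.56) = -log(0.44) = 0.821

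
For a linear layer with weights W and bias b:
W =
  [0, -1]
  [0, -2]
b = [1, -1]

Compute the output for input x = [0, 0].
y = [1, -1]

Wx = [0×0 + -1×0, 0×0 + -2×0]
   = [0, 0]
y = Wx + b = [0 + 1, 0 + -1] = [1, -1]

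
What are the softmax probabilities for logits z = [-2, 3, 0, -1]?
p = [0.0063, 0.9304, 0.0463, 0.017]

exp(z) = [0.1353, 20.09, 1, 0.3679]
Sum = 21.59
p = [0.0063, 0.9304, 0.0463, 0.017]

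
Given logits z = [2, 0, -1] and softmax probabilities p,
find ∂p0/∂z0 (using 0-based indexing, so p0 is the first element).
∂p0/∂z0 = 0.1318

p = softmax(z) = [0.8438, 0.1142, 0.04201]
p0 = 0.8438

∂p0/∂z0 = p0(1 - p0) = 0.8438 × (1 - 0.8438) = 0.1318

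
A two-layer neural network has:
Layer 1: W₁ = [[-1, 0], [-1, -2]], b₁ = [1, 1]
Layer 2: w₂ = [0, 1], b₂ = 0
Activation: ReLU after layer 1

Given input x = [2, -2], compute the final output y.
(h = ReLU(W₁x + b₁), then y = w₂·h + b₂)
y = 3

Layer 1 pre-activation: z₁ = [-1, 3]
After ReLU: h = [0, 3]
Layer 2 output: y = 0×0 + 1×3 + 0 = 3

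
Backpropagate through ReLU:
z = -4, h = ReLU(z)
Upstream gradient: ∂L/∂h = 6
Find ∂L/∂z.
∂L/∂z = 0

h = ReLU(-4) = 0
Since z < 0: ∂h/∂z = 0
∂L/∂z = ∂L/∂h · ∂h/∂z = 6 × 0 = 0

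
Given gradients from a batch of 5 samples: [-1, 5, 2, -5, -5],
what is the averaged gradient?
Average gradient = -0.8

Average = (1/5)(-1 + 5 + 2 + -5 + -5) = -4/5 = -0.8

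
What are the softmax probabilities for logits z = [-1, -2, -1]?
p = [0.4223, 0.1554, 0.4223]

exp(z) = [0.3679, 0.1353, 0.3679]
Sum = 0.8711
p = [0.4223, 0.1554, 0.4223]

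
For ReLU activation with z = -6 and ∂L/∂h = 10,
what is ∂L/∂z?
∂L/∂z = 0

h = ReLU(-6) = 0
Since z < 0: ∂h/∂z = 0
∂L/∂z = ∂L/∂h · ∂h/∂z = 10 × 0 = 0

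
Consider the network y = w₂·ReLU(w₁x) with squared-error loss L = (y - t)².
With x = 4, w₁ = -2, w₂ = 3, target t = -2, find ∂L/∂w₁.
∂L/∂w₁ = 0

Forward pass:
z = w₁x = -2×4 = -8
h = ReLU(-8) = 0
y = w₂h = 3×0 = 0

Backward pass:
∂L/∂y = 2(y - t) = 2(0 - -2) = 4
∂y/∂h = w₂ = 3
∂h/∂z = 0 (ReLU derivative)
∂z/∂w₁ = x = 4

∂L/∂w₁ = 4 × 3 × 0 × 4 = 0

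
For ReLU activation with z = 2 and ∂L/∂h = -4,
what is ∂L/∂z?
∂L/∂z = -4

h = ReLU(2) = 2
Since z > 0: ∂h/∂z = 1
∂L/∂z = ∂L/∂h · ∂h/∂z = -4 × 1 = -4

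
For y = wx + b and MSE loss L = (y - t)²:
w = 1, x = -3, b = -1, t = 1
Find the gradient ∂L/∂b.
∂L/∂b = -10

y = wx + b = (1)(-3) + -1 = -4
∂L/∂y = 2(y - t) = 2(-4 - 1) = -10
∂y/∂b = 1
∂L/∂b = ∂L/∂y · ∂y/∂b = -10 × 1 = -10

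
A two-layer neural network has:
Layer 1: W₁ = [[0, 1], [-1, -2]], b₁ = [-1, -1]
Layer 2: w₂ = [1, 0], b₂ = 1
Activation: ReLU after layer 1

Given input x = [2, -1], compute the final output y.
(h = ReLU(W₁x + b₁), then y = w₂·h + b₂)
y = 1

Layer 1 pre-activation: z₁ = [-2, -1]
After ReLU: h = [0, 0]
Layer 2 output: y = 1×0 + 0×0 + 1 = 1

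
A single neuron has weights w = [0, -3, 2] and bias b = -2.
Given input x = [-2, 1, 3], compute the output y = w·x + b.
y = 1

y = (0)(-2) + (-3)(1) + (2)(3) + -2 = 1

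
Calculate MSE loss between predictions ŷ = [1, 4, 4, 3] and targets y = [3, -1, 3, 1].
MSE = 8.5

MSE = (1/4)((1-3)² + (4--1)² + (4-3)² + (3-1)²) = (1/4)(4 + 25 + 1 + 4) = 8.5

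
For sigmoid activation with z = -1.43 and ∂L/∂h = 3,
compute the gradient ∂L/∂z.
∂L/∂z = 0.4674

σ(-1.43) = 0.1931
σ'(-1.43) = σ(-1.43)(1 - σ(-1.43)) = 0.1931 × 0.8069 = 0.1558
∂L/∂z = ∂L/∂h · σ'(z) = 3 × 0.1558 = 0.4674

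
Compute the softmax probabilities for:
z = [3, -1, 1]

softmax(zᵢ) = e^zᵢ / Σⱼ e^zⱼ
p = [0.8668, 0.0159, 0.1173]

exp(z) = [20.09, 0.3679, 2.718]
Sum = 23.17
p = [0.8668, 0.0159, 0.1173]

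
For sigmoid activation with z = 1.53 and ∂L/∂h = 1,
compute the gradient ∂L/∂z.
∂L/∂z = 0.1463

σ(1.53) = 0.822
σ'(1.53) = σ(1.53)(1 - σ(1.53)) = 0.822 × 0.178 = 0.1463
∂L/∂z = ∂L/∂h · σ'(z) = 1 × 0.1463 = 0.1463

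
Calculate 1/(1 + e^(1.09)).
0.2516

sigmoid(-1.09) = 1/(1 + e^(1.09)) = 1/(1 + 2.974) = 0.2516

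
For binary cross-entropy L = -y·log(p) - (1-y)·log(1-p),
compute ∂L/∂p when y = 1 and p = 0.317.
∂L/∂p = -3.155

∂L/∂p = -y/p + (1-y)/(1-p) = -1/0.317 + 0 = -3.155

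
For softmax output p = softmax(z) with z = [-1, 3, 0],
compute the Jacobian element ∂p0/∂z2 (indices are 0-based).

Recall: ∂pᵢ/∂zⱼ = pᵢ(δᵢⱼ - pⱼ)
∂p0/∂z2 = -0.0007993

p = softmax(z) = [0.01715, 0.9362, 0.04661]
p0 = 0.01715, p2 = 0.04661

∂p0/∂z2 = -p0 × p2 = -0.01715 × 0.04661 = -0.0007993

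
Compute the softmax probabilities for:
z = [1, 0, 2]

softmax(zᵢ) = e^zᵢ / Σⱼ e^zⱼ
p = [0.2447, 0.09, 0.6652]

exp(z) = [2.718, 1, 7.389]
Sum = 11.11
p = [0.2447, 0.09, 0.6652]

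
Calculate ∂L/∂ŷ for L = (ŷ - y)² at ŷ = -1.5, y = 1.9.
∂L/∂ŷ = -6.8

∂L/∂ŷ = 2(ŷ - y) = 2(-1.5 - 1.9) = 2(-3.4) = -6.8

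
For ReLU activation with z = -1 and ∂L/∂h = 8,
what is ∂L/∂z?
∂L/∂z = 0

h = ReLU(-1) = 0
Since z < 0: ∂h/∂z = 0
∂L/∂z = ∂L/∂h · ∂h/∂z = 8 × 0 = 0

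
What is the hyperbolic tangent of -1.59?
-0.9201

tanh(-1.59) = (e^(-1.59) - e^(1.59))/(e^(-1.59) + e^(1.59)) = -0.9201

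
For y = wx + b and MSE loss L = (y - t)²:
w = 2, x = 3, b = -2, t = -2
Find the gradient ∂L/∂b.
∂L/∂b = 12

y = wx + b = (2)(3) + -2 = 4
∂L/∂y = 2(y - t) = 2(4 - -2) = 12
∂y/∂b = 1
∂L/∂b = ∂L/∂y · ∂y/∂b = 12 × 1 = 12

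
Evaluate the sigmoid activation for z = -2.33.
0.08867

sigmoid(-2.33) = 1/(1 + e^(2.33)) = 1/(1 + 10.28) = 0.08867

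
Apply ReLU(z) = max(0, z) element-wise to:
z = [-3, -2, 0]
h = [0, 0, 0]

ReLU applied element-wise: max(0,-3)=0, max(0,-2)=0, max(0,0)=0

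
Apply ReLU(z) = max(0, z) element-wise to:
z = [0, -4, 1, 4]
h = [0, 0, 1, 4]

ReLU applied element-wise: max(0,0)=0, max(0,-4)=0, max(0,1)=1, max(0,4)=4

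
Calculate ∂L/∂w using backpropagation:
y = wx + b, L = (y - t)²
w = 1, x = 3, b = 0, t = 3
∂L/∂w = 0

y = wx + b = (1)(3) + 0 = 3
∂L/∂y = 2(y - t) = 2(3 - 3) = 0
∂y/∂w = x = 3
∂L/∂w = ∂L/∂y · ∂y/∂w = 0 × 3 = 0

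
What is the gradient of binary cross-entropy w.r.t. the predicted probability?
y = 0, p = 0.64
∂L/∂p = 2.778

∂L/∂p = -y/p + (1-y)/(1-p) = 0 + 1/0.36 = 2.778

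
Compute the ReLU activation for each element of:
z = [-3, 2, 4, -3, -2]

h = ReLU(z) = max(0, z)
h = [0, 2, 4, 0, 0]

ReLU applied element-wise: max(0,-3)=0, max(0,2)=2, max(0,4)=4, max(0,-3)=0, max(0,-2)=0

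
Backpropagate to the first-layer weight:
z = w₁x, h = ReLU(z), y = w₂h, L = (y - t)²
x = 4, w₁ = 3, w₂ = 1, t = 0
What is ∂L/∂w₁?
∂L/∂w₁ = 96

Forward pass:
z = w₁x = 3×4 = 12
h = ReLU(12) = 12
y = w₂h = 1×12 = 12

Backward pass:
∂L/∂y = 2(y - t) = 2(12 - 0) = 24
∂y/∂h = w₂ = 1
∂h/∂z = 1 (ReLU derivative)
∂z/∂w₁ = x = 4

∂L/∂w₁ = 24 × 1 × 1 × 4 = 96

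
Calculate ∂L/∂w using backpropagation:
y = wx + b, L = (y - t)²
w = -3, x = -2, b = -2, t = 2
∂L/∂w = -8

y = wx + b = (-3)(-2) + -2 = 4
∂L/∂y = 2(y - t) = 2(4 - 2) = 4
∂y/∂w = x = -2
∂L/∂w = ∂L/∂y · ∂y/∂w = 4 × -2 = -8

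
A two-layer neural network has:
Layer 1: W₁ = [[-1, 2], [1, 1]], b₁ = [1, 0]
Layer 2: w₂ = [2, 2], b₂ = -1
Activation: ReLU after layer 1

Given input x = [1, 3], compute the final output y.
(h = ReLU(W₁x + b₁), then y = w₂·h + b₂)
y = 19

Layer 1 pre-activation: z₁ = [6, 4]
After ReLU: h = [6, 4]
Layer 2 output: y = 2×6 + 2×4 + -1 = 19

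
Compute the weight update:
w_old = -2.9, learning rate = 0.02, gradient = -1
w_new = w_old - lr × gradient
w_new = -2.88

w_new = w - η·∂L/∂w = -2.9 - 0.02×(-1) = -2.9 - (-0.02) = -2.88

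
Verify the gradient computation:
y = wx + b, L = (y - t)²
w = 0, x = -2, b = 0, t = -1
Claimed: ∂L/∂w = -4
Correct

y = (0)(-2) + 0 = 0
∂L/∂y = 2(y - t) = 2(0 - -1) = 2
∂y/∂w = x = -2
∂L/∂w = 2 × -2 = -4

Claimed value: -4
Correct: The correct gradient is -4.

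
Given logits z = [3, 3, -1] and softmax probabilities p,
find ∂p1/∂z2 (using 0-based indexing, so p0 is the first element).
∂p1/∂z2 = -0.004496

p = softmax(z) = [0.4955, 0.4955, 0.009075]
p1 = 0.4955, p2 = 0.009075

∂p1/∂z2 = -p1 × p2 = -0.4955 × 0.009075 = -0.004496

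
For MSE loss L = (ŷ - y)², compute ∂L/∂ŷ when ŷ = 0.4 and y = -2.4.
∂L/∂ŷ = 5.6

∂L/∂ŷ = 2(ŷ - y) = 2(0.4 - -2.4) = 2(2.8) = 5.6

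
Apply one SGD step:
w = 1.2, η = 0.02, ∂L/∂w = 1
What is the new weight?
w_new = 1.18

w_new = w - η·∂L/∂w = 1.2 - 0.02×(1) = 1.2 - (0.02) = 1.18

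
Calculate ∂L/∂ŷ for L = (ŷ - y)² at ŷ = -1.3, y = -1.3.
∂L/∂ŷ = 0.0

∂L/∂ŷ = 2(ŷ - y) = 2(-1.3 - -1.3) = 2(0.0) = 0.0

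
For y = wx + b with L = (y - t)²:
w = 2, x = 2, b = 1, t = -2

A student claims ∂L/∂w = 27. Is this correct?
Incorrect

y = (2)(2) + 1 = 5
∂L/∂y = 2(y - t) = 2(5 - -2) = 14
∂y/∂w = x = 2
∂L/∂w = 14 × 2 = 28

Claimed value: 27
Incorrect: The correct gradient is 28.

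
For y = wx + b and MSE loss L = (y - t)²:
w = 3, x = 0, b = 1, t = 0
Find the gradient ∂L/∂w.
∂L/∂w = 0

y = wx + b = (3)(0) + 1 = 1
∂L/∂y = 2(y - t) = 2(1 - 0) = 2
∂y/∂w = x = 0
∂L/∂w = ∂L/∂y · ∂y/∂w = 2 × 0 = 0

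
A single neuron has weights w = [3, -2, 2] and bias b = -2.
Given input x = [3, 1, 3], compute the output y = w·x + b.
y = 11

y = (3)(3) + (-2)(1) + (2)(3) + -2 = 11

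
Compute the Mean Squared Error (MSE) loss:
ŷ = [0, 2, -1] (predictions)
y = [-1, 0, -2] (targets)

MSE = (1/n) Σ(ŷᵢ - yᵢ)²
MSE = 2

MSE = (1/3)((0--1)² + (2-0)² + (-1--2)²) = (1/3)(1 + 4 + 1) = 2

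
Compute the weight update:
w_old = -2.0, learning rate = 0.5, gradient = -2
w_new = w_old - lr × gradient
w_new = -1

w_new = w - η·∂L/∂w = -2.0 - 0.5×(-2) = -2.0 - (-1) = -1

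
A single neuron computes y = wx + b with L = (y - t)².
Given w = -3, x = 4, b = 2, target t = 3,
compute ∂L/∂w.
∂L/∂w = -104

y = wx + b = (-3)(4) + 2 = -10
∂L/∂y = 2(y - t) = 2(-10 - 3) = -26
∂y/∂w = x = 4
∂L/∂w = ∂L/∂y · ∂y/∂w = -26 × 4 = -104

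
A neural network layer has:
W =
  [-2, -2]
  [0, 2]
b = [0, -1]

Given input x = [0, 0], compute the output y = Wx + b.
y = [0, -1]

Wx = [-2×0 + -2×0, 0×0 + 2×0]
   = [0, 0]
y = Wx + b = [0 + 0, 0 + -1] = [0, -1]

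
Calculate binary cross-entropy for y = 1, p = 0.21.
L = 1.561

L = -1·log(0.21) - 0·log(0.79) = -log(0.21) = 1.561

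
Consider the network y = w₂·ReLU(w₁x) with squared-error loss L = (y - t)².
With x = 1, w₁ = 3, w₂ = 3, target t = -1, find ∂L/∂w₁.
∂L/∂w₁ = 60

Forward pass:
z = w₁x = 3×1 = 3
h = ReLU(3) = 3
y = w₂h = 3×3 = 9

Backward pass:
∂L/∂y = 2(y - t) = 2(9 - -1) = 20
∂y/∂h = w₂ = 3
∂h/∂z = 1 (ReLU derivative)
∂z/∂w₁ = x = 1

∂L/∂w₁ = 20 × 3 × 1 × 1 = 60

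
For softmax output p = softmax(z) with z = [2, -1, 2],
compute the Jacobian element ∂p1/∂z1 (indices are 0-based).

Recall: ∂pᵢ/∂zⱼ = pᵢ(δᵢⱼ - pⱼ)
∂p1/∂z1 = 0.0237

p = softmax(z) = [0.4879, 0.02429, 0.4879]
p1 = 0.02429

∂p1/∂z1 = p1(1 - p1) = 0.02429 × (1 - 0.02429) = 0.0237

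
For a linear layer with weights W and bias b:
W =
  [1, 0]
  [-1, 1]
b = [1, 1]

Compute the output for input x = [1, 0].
y = [2, 0]

Wx = [1×1 + 0×0, -1×1 + 1×0]
   = [1, -1]
y = Wx + b = [1 + 1, -1 + 1] = [2, 0]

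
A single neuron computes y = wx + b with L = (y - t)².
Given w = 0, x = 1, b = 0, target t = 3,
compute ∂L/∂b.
∂L/∂b = -6

y = wx + b = (0)(1) + 0 = 0
∂L/∂y = 2(y - t) = 2(0 - 3) = -6
∂y/∂b = 1
∂L/∂b = ∂L/∂y · ∂y/∂b = -6 × 1 = -6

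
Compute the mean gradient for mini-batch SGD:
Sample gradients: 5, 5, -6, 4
Average gradient = 2

Average = (1/4)(5 + 5 + -6 + 4) = 8/4 = 2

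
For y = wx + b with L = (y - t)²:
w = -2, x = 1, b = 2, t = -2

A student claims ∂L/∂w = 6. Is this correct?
Incorrect

y = (-2)(1) + 2 = 0
∂L/∂y = 2(y - t) = 2(0 - -2) = 4
∂y/∂w = x = 1
∂L/∂w = 4 × 1 = 4

Claimed value: 6
Incorrect: The correct gradient is 4.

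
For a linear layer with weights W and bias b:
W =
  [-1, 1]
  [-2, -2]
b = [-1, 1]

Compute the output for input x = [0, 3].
y = [2, -5]

Wx = [-1×0 + 1×3, -2×0 + -2×3]
   = [3, -6]
y = Wx + b = [3 + -1, -6 + 1] = [2, -5]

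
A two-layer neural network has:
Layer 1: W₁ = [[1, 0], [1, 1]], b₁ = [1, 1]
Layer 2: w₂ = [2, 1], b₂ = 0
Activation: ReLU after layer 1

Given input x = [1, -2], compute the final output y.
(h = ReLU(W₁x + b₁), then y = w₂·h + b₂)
y = 4

Layer 1 pre-activation: z₁ = [2, 0]
After ReLU: h = [2, 0]
Layer 2 output: y = 2×2 + 1×0 + 0 = 4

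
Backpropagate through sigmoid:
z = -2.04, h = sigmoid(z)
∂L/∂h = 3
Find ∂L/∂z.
∂L/∂z = 0.3055

σ(-2.04) = 0.1151
σ'(-2.04) = σ(-2.04)(1 - σ(-2.04)) = 0.1151 × 0.8849 = 0.1018
∂L/∂z = ∂L/∂h · σ'(z) = 3 × 0.1018 = 0.3055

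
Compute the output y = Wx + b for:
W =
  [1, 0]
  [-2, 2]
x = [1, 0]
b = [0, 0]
y = [1, -2]

Wx = [1×1 + 0×0, -2×1 + 2×0]
   = [1, -2]
y = Wx + b = [1 + 0, -2 + 0] = [1, -2]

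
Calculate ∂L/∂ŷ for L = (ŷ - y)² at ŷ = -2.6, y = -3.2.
∂L/∂ŷ = 1.2

∂L/∂ŷ = 2(ŷ - y) = 2(-2.6 - -3.2) = 2(0.6) = 1.2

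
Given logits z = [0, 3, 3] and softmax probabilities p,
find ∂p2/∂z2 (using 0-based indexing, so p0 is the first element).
∂p2/∂z2 = 0.2499

p = softmax(z) = [0.02429, 0.4879, 0.4879]
p2 = 0.4879

∂p2/∂z2 = p2(1 - p2) = 0.4879 × (1 - 0.4879) = 0.2499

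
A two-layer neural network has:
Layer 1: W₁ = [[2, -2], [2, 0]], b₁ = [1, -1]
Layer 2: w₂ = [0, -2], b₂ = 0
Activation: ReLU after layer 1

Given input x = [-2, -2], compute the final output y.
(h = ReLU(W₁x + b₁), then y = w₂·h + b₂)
y = 0

Layer 1 pre-activation: z₁ = [1, -5]
After ReLU: h = [1, 0]
Layer 2 output: y = 0×1 + -2×0 + 0 = 0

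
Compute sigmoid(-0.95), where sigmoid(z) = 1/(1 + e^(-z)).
0.2789

sigmoid(-0.95) = 1/(1 + e^(0.95)) = 1/(1 + 2.586) = 0.2789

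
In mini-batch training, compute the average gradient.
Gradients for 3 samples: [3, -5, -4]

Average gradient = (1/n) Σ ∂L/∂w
Average gradient = -2

Average = (1/3)(3 + -5 + -4) = -6/3 = -2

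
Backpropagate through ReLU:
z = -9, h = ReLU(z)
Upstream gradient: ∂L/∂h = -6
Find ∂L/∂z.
∂L/∂z = 0

h = ReLU(-9) = 0
Since z < 0: ∂h/∂z = 0
∂L/∂z = ∂L/∂h · ∂h/∂z = -6 × 0 = 0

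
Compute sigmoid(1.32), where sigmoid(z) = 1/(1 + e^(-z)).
0.7892

sigmoid(1.32) = 1/(1 + e^(-1.32)) = 1/(1 + 0.2671) = 0.7892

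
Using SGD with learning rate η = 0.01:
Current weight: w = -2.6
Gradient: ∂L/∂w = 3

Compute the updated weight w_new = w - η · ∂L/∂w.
w_new = -2.63

w_new = w - η·∂L/∂w = -2.6 - 0.01×(3) = -2.6 - (0.03) = -2.63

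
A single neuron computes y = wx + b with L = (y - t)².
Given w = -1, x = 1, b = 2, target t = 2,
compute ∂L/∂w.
∂L/∂w = -2

y = wx + b = (-1)(1) + 2 = 1
∂L/∂y = 2(y - t) = 2(1 - 2) = -2
∂y/∂w = x = 1
∂L/∂w = ∂L/∂y · ∂y/∂w = -2 × 1 = -2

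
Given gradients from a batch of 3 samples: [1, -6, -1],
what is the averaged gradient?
Average gradient = -2

Average = (1/3)(1 + -6 + -1) = -6/3 = -2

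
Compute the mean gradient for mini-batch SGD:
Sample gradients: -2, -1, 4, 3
Average gradient = 1

Average = (1/4)(-2 + -1 + 4 + 3) = 4/4 = 1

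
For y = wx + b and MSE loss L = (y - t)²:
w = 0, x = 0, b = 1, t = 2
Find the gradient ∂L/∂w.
∂L/∂w = 0

y = wx + b = (0)(0) + 1 = 1
∂L/∂y = 2(y - t) = 2(1 - 2) = -2
∂y/∂w = x = 0
∂L/∂w = ∂L/∂y · ∂y/∂w = -2 × 0 = 0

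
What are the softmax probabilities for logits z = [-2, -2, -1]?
p = [0.2119, 0.2119, 0.5761]

exp(z) = [0.1353, 0.1353, 0.3679]
Sum = 0.6386
p = [0.2119, 0.2119, 0.5761]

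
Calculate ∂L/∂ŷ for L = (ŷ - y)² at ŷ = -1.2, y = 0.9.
∂L/∂ŷ = -4.2

∂L/∂ŷ = 2(ŷ - y) = 2(-1.2 - 0.9) = 2(-2.1) = -4.2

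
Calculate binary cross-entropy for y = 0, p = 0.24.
L = 0.2744

L = -0·log(0.24) - 1·log(0.76) = -log(0.76) = 0.2744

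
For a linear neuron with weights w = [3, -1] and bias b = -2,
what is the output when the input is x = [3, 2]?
y = 5

y = (3)(3) + (-1)(2) + -2 = 5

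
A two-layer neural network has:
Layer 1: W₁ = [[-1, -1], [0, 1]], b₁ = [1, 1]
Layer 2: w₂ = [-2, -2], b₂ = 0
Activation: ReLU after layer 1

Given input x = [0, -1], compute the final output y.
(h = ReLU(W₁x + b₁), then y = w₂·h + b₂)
y = -4

Layer 1 pre-activation: z₁ = [2, 0]
After ReLU: h = [2, 0]
Layer 2 output: y = -2×2 + -2×0 + 0 = -4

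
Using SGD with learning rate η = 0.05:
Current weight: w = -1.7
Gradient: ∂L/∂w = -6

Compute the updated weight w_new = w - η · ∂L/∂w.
w_new = -1.4

w_new = w - η·∂L/∂w = -1.7 - 0.05×(-6) = -1.7 - (-0.3) = -1.4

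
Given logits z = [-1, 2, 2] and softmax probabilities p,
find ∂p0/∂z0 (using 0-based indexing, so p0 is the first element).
∂p0/∂z0 = 0.0237

p = softmax(z) = [0.02429, 0.4879, 0.4879]
p0 = 0.02429

∂p0/∂z0 = p0(1 - p0) = 0.02429 × (1 - 0.02429) = 0.0237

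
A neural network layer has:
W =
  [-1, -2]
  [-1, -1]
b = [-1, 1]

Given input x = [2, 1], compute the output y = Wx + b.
y = [-5, -2]

Wx = [-1×2 + -2×1, -1×2 + -1×1]
   = [-4, -3]
y = Wx + b = [-4 + -1, -3 + 1] = [-5, -2]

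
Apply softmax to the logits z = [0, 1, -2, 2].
p = [0.0889, 0.2418, 0.012, 0.6572]

exp(z) = [1, 2.718, 0.1353, 7.389]
Sum = 11.24
p = [0.0889, 0.2418, 0.012, 0.6572]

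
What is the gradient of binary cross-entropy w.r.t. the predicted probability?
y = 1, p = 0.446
∂L/∂p = -2.242

∂L/∂p = -y/p + (1-y)/(1-p) = -1/0.446 + 0 = -2.242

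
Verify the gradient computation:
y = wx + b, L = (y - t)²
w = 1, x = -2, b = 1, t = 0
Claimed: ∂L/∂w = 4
Correct

y = (1)(-2) + 1 = -1
∂L/∂y = 2(y - t) = 2(-1 - 0) = -2
∂y/∂w = x = -2
∂L/∂w = -2 × -2 = 4

Claimed value: 4
Correct: The correct gradient is 4.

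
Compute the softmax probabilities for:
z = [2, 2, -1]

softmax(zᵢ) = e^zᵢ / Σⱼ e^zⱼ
p = [0.4879, 0.4879, 0.0243]

exp(z) = [7.389, 7.389, 0.3679]
Sum = 15.15
p = [0.4879, 0.4879, 0.0243]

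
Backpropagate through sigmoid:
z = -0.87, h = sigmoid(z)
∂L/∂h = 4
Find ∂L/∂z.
∂L/∂z = 0.8323

σ(-0.87) = 0.2953
σ'(-0.87) = σ(-0.87)(1 - σ(-0.87)) = 0.2953 × 0.7047 = 0.2081
∂L/∂z = ∂L/∂h · σ'(z) = 4 × 0.2081 = 0.8323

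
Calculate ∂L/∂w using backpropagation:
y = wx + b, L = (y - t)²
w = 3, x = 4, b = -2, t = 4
∂L/∂w = 48

y = wx + b = (3)(4) + -2 = 10
∂L/∂y = 2(y - t) = 2(10 - 4) = 12
∂y/∂w = x = 4
∂L/∂w = ∂L/∂y · ∂y/∂w = 12 × 4 = 48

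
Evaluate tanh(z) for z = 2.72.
0.9914

tanh(2.72) = (e^(2.72) - e^(-2.72))/(e^(2.72) + e^(-2.72)) = 0.9914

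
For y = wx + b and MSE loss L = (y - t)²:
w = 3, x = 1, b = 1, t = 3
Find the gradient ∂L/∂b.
∂L/∂b = 2

y = wx + b = (3)(1) + 1 = 4
∂L/∂y = 2(y - t) = 2(4 - 3) = 2
∂y/∂b = 1
∂L/∂b = ∂L/∂y · ∂y/∂b = 2 × 1 = 2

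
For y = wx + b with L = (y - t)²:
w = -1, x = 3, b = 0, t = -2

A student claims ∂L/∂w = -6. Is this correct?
Correct

y = (-1)(3) + 0 = -3
∂L/∂y = 2(y - t) = 2(-3 - -2) = -2
∂y/∂w = x = 3
∂L/∂w = -2 × 3 = -6

Claimed value: -6
Correct: The correct gradient is -6.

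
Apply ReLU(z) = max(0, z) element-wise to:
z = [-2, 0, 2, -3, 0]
h = [0, 0, 2, 0, 0]

ReLU applied element-wise: max(0,-2)=0, max(0,0)=0, max(0,2)=2, max(0,-3)=0, max(0,0)=0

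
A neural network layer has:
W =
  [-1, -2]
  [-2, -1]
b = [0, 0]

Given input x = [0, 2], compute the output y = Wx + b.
y = [-4, -2]

Wx = [-1×0 + -2×2, -2×0 + -1×2]
   = [-4, -2]
y = Wx + b = [-4 + 0, -2 + 0] = [-4, -2]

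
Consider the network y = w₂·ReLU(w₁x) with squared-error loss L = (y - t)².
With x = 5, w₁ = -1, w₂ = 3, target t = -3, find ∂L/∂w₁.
∂L/∂w₁ = 0

Forward pass:
z = w₁x = -1×5 = -5
h = ReLU(-5) = 0
y = w₂h = 3×0 = 0

Backward pass:
∂L/∂y = 2(y - t) = 2(0 - -3) = 6
∂y/∂h = w₂ = 3
∂h/∂z = 0 (ReLU derivative)
∂z/∂w₁ = x = 5

∂L/∂w₁ = 6 × 3 × 0 × 5 = 0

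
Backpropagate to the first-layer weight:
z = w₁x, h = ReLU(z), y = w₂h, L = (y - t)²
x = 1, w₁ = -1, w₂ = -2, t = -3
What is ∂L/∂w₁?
∂L/∂w₁ = 0

Forward pass:
z = w₁x = -1×1 = -1
h = ReLU(-1) = 0
y = w₂h = -2×0 = 0

Backward pass:
∂L/∂y = 2(y - t) = 2(0 - -3) = 6
∂y/∂h = w₂ = -2
∂h/∂z = 0 (ReLU derivative)
∂z/∂w₁ = x = 1

∂L/∂w₁ = 6 × -2 × 0 × 1 = 0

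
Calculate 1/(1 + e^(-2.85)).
0.9453

sigmoid(2.85) = 1/(1 + e^(-2.85)) = 1/(1 + 0.05784) = 0.9453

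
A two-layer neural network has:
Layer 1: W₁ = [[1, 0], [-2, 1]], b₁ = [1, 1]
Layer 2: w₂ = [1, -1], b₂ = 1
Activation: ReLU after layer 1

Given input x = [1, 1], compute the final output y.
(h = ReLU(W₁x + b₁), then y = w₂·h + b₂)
y = 3

Layer 1 pre-activation: z₁ = [2, 0]
After ReLU: h = [2, 0]
Layer 2 output: y = 1×2 + -1×0 + 1 = 3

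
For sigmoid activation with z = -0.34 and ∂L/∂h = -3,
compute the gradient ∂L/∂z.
∂L/∂z = -0.7287

σ(-0.34) = 0.4158
σ'(-0.34) = σ(-0.34)(1 - σ(-0.34)) = 0.4158 × 0.5842 = 0.2429
∂L/∂z = ∂L/∂h · σ'(z) = -3 × 0.2429 = -0.7287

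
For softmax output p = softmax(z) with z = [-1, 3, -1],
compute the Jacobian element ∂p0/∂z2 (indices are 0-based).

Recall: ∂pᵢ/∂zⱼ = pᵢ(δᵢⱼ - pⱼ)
∂p0/∂z2 = -0.0003122

p = softmax(z) = [0.01767, 0.9647, 0.01767]
p0 = 0.01767, p2 = 0.01767

∂p0/∂z2 = -p0 × p2 = -0.01767 × 0.01767 = -0.0003122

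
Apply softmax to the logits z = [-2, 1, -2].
p = [0.0453, 0.9094, 0.0453]

exp(z) = [0.1353, 2.718, 0.1353]
Sum = 2.989
p = [0.0453, 0.9094, 0.0453]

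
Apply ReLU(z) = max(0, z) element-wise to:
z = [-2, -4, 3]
h = [0, 0, 3]

ReLU applied element-wise: max(0,-2)=0, max(0,-4)=0, max(0,3)=3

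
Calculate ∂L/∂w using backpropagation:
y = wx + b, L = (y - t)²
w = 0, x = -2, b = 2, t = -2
∂L/∂w = -16

y = wx + b = (0)(-2) + 2 = 2
∂L/∂y = 2(y - t) = 2(2 - -2) = 8
∂y/∂w = x = -2
∂L/∂w = ∂L/∂y · ∂y/∂w = 8 × -2 = -16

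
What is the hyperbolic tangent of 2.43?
0.9846

tanh(2.43) = (e^(2.43) - e^(-2.43))/(e^(2.43) + e^(-2.43)) = 0.9846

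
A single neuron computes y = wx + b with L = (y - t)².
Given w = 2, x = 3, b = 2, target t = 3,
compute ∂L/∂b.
∂L/∂b = 10

y = wx + b = (2)(3) + 2 = 8
∂L/∂y = 2(y - t) = 2(8 - 3) = 10
∂y/∂b = 1
∂L/∂b = ∂L/∂y · ∂y/∂b = 10 × 1 = 10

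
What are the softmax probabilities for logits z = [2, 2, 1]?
p = [0.4223, 0.4223, 0.1554]

exp(z) = [7.389, 7.389, 2.718]
Sum = 17.5
p = [0.4223, 0.4223, 0.1554]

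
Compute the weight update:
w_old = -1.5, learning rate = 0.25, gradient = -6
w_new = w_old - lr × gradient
w_new = 0

w_new = w - η·∂L/∂w = -1.5 - 0.25×(-6) = -1.5 - (-1.5) = 0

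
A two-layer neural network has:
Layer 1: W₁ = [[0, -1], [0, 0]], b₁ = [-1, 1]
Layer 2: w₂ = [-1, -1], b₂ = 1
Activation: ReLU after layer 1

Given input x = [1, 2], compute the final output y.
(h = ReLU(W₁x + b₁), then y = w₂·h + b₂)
y = 0

Layer 1 pre-activation: z₁ = [-3, 1]
After ReLU: h = [0, 1]
Layer 2 output: y = -1×0 + -1×1 + 1 = 0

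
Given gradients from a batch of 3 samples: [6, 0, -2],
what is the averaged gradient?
Average gradient = 1.333

Average = (1/3)(6 + 0 + -2) = 4/3 = 1.333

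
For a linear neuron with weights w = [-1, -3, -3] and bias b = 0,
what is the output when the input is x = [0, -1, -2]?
y = 9

y = (-1)(0) + (-3)(-1) + (-3)(-2) + 0 = 9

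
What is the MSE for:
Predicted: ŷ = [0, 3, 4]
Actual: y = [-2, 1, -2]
MSE = 14.67

MSE = (1/3)((0--2)² + (3-1)² + (4--2)²) = (1/3)(4 + 4 + 36) = 14.67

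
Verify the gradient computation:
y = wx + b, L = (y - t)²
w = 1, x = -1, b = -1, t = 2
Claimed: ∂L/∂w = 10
Incorrect

y = (1)(-1) + -1 = -2
∂L/∂y = 2(y - t) = 2(-2 - 2) = -8
∂y/∂w = x = -1
∂L/∂w = -8 × -1 = 8

Claimed value: 10
Incorrect: The correct gradient is 8.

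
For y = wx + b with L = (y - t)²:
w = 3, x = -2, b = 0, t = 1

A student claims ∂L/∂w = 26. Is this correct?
Incorrect

y = (3)(-2) + 0 = -6
∂L/∂y = 2(y - t) = 2(-6 - 1) = -14
∂y/∂w = x = -2
∂L/∂w = -14 × -2 = 28

Claimed value: 26
Incorrect: The correct gradient is 28.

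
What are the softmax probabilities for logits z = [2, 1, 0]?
p = [0.6652, 0.2447, 0.09]

exp(z) = [7.389, 2.718, 1]
Sum = 11.11
p = [0.6652, 0.2447, 0.09]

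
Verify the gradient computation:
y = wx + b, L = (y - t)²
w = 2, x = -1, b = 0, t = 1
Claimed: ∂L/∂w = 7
Incorrect

y = (2)(-1) + 0 = -2
∂L/∂y = 2(y - t) = 2(-2 - 1) = -6
∂y/∂w = x = -1
∂L/∂w = -6 × -1 = 6

Claimed value: 7
Incorrect: The correct gradient is 6.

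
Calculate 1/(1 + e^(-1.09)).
0.7484

sigmoid(1.09) = 1/(1 + e^(-1.09)) = 1/(1 + 0.3362) = 0.7484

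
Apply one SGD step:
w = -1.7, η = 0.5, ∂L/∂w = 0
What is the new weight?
w_new = -1.7

w_new = w - η·∂L/∂w = -1.7 - 0.5×(0) = -1.7 - (0) = -1.7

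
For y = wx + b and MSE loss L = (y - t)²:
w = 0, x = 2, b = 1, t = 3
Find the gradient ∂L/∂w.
∂L/∂w = -8

y = wx + b = (0)(2) + 1 = 1
∂L/∂y = 2(y - t) = 2(1 - 3) = -4
∂y/∂w = x = 2
∂L/∂w = ∂L/∂y · ∂y/∂w = -4 × 2 = -8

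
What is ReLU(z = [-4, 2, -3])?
h = [0, 2, 0]

ReLU applied element-wise: max(0,-4)=0, max(0,2)=2, max(0,-3)=0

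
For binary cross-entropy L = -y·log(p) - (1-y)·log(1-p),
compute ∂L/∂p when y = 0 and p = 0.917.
∂L/∂p = 12.05

∂L/∂p = -y/p + (1-y)/(1-p) = 0 + 1/0.083 = 12.05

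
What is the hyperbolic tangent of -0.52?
-0.4777

tanh(-0.52) = (e^(-0.52) - e^(0.52))/(e^(-0.52) + e^(0.52)) = -0.4777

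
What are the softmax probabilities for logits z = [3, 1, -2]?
p = [0.8756, 0.1185, 0.0059]

exp(z) = [20.09, 2.718, 0.1353]
Sum = 22.94
p = [0.8756, 0.1185, 0.0059]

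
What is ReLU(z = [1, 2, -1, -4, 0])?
h = [1, 2, 0, 0, 0]

ReLU applied element-wise: max(0,1)=1, max(0,2)=2, max(0,-1)=0, max(0,-4)=0, max(0,0)=0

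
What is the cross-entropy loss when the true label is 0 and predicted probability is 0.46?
L = 0.6162

L = -0·log(0.46) - 1·log(0.54) = -log(0.54) = 0.6162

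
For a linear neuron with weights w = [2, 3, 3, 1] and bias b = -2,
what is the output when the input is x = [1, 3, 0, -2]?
y = 7

y = (2)(1) + (3)(3) + (3)(0) + (1)(-2) + -2 = 7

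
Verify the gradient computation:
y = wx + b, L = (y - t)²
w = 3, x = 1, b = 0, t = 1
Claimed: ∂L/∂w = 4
Correct

y = (3)(1) + 0 = 3
∂L/∂y = 2(y - t) = 2(3 - 1) = 4
∂y/∂w = x = 1
∂L/∂w = 4 × 1 = 4

Claimed value: 4
Correct: The correct gradient is 4.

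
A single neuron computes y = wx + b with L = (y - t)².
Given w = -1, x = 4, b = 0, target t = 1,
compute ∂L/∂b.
∂L/∂b = -10

y = wx + b = (-1)(4) + 0 = -4
∂L/∂y = 2(y - t) = 2(-4 - 1) = -10
∂y/∂b = 1
∂L/∂b = ∂L/∂y · ∂y/∂b = -10 × 1 = -10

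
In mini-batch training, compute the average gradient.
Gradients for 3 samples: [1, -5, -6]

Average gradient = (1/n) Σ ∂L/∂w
Average gradient = -3.333

Average = (1/3)(1 + -5 + -6) = -10/3 = -3.333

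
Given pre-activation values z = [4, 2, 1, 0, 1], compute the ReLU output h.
h = [4, 2, 1, 0, 1]

ReLU applied element-wise: max(0,4)=4, max(0,2)=2, max(0,1)=1, max(0,0)=0, max(0,1)=1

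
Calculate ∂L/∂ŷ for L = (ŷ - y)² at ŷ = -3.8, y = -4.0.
∂L/∂ŷ = 0.4

∂L/∂ŷ = 2(ŷ - y) = 2(-3.8 - -4.0) = 2(0.2) = 0.4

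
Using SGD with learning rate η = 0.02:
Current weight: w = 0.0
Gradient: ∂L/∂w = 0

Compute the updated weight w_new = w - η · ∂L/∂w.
w_new = 0

w_new = w - η·∂L/∂w = 0.0 - 0.02×(0) = 0.0 - (0) = 0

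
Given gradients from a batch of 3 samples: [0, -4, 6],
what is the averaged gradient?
Average gradient = 0.6667

Average = (1/3)(0 + -4 + 6) = 2/3 = 0.6667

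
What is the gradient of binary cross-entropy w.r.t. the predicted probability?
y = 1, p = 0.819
∂L/∂p = -1.221

∂L/∂p = -y/p + (1-y)/(1-p) = -1/0.819 + 0 = -1.221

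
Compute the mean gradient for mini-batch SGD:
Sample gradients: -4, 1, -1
Average gradient = -1.333

Average = (1/3)(-4 + 1 + -1) = -4/3 = -1.333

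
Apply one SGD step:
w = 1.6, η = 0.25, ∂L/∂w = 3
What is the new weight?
w_new = 0.85

w_new = w - η·∂L/∂w = 1.6 - 0.25×(3) = 1.6 - (0.75) = 0.85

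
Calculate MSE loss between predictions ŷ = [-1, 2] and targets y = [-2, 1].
MSE = 1

MSE = (1/2)((-1--2)² + (2-1)²) = (1/2)(1 + 1) = 1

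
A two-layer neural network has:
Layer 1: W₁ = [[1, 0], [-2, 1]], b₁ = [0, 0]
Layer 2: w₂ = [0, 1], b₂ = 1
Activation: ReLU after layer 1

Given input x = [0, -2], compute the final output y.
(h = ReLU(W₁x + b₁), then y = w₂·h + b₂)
y = 1

Layer 1 pre-activation: z₁ = [0, -2]
After ReLU: h = [0, 0]
Layer 2 output: y = 0×0 + 1×0 + 1 = 1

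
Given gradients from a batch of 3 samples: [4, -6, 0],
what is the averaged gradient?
Average gradient = -0.6667

Average = (1/3)(4 + -6 + 0) = -2/3 = -0.6667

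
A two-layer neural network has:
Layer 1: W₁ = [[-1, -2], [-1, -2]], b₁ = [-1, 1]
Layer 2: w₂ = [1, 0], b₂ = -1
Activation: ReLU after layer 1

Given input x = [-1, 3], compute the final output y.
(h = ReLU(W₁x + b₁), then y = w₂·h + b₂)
y = -1

Layer 1 pre-activation: z₁ = [-6, -4]
After ReLU: h = [0, 0]
Layer 2 output: y = 1×0 + 0×0 + -1 = -1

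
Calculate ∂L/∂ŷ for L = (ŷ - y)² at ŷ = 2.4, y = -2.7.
∂L/∂ŷ = 10.2

∂L/∂ŷ = 2(ŷ - y) = 2(2.4 - -2.7) = 2(5.1) = 10.2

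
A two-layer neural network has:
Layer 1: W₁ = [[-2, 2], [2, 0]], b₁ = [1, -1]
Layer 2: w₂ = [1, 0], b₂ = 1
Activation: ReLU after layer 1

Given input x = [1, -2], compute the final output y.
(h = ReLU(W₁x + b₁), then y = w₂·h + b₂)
y = 1

Layer 1 pre-activation: z₁ = [-5, 1]
After ReLU: h = [0, 1]
Layer 2 output: y = 1×0 + 0×1 + 1 = 1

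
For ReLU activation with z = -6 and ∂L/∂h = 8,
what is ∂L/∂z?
∂L/∂z = 0

h = ReLU(-6) = 0
Since z < 0: ∂h/∂z = 0
∂L/∂z = ∂L/∂h · ∂h/∂z = 8 × 0 = 0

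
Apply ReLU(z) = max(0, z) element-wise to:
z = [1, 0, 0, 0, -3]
h = [1, 0, 0, 0, 0]

ReLU applied element-wise: max(0,1)=1, max(0,0)=0, max(0,0)=0, max(0,0)=0, max(0,-3)=0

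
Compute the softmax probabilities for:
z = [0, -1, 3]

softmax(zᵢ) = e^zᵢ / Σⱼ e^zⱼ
p = [0.0466, 0.0171, 0.9362]

exp(z) = [1, 0.3679, 20.09]
Sum = 21.45
p = [0.0466, 0.0171, 0.9362]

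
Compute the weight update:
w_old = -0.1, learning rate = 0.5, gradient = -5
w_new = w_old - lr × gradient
w_new = 2.4

w_new = w - η·∂L/∂w = -0.1 - 0.5×(-5) = -0.1 - (-2.5) = 2.4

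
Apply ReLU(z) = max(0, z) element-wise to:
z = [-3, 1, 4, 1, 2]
h = [0, 1, 4, 1, 2]

ReLU applied element-wise: max(0,-3)=0, max(0,1)=1, max(0,4)=4, max(0,1)=1, max(0,2)=2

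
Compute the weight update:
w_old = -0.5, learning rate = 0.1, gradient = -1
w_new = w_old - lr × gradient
w_new = -0.4

w_new = w - η·∂L/∂w = -0.5 - 0.1×(-1) = -0.5 - (-0.1) = -0.4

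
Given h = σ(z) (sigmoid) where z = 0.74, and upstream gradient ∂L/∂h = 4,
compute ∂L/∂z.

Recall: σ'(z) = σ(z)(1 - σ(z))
∂L/∂z = 0.8747

σ(0.74) = 0.677
σ'(0.74) = σ(0.74)(1 - σ(0.74)) = 0.677 × 0.323 = 0.2187
∂L/∂z = ∂L/∂h · σ'(z) = 4 × 0.2187 = 0.8747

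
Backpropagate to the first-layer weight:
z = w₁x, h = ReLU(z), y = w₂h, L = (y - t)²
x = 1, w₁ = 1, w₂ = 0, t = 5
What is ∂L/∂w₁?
∂L/∂w₁ = 0

Forward pass:
z = w₁x = 1×1 = 1
h = ReLU(1) = 1
y = w₂h = 0×1 = 0

Backward pass:
∂L/∂y = 2(y - t) = 2(0 - 5) = -10
∂y/∂h = w₂ = 0
∂h/∂z = 1 (ReLU derivative)
∂z/∂w₁ = x = 1

∂L/∂w₁ = -10 × 0 × 1 × 1 = 0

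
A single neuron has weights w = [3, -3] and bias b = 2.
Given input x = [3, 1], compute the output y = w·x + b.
y = 8

y = (3)(3) + (-3)(1) + 2 = 8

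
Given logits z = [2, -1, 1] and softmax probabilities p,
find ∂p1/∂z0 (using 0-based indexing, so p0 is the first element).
∂p1/∂z0 = -0.02477

p = softmax(z) = [0.7054, 0.03512, 0.2595]
p1 = 0.03512, p0 = 0.7054

∂p1/∂z0 = -p1 × p0 = -0.03512 × 0.7054 = -0.02477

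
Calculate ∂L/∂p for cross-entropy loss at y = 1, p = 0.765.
∂L/∂p = -1.307

∂L/∂p = -y/p + (1-y)/(1-p) = -1/0.765 + 0 = -1.307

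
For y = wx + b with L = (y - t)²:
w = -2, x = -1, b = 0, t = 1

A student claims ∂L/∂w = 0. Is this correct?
Incorrect

y = (-2)(-1) + 0 = 2
∂L/∂y = 2(y - t) = 2(2 - 1) = 2
∂y/∂w = x = -1
∂L/∂w = 2 × -1 = -2

Claimed value: 0
Incorrect: The correct gradient is -2.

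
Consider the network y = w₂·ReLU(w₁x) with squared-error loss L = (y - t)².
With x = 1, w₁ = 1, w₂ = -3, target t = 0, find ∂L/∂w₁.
∂L/∂w₁ = 18

Forward pass:
z = w₁x = 1×1 = 1
h = ReLU(1) = 1
y = w₂h = -3×1 = -3

Backward pass:
∂L/∂y = 2(y - t) = 2(-3 - 0) = -6
∂y/∂h = w₂ = -3
∂h/∂z = 1 (ReLU derivative)
∂z/∂w₁ = x = 1

∂L/∂w₁ = -6 × -3 × 1 × 1 = 18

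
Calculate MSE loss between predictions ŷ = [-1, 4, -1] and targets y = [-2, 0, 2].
MSE = 8.667

MSE = (1/3)((-1--2)² + (4-0)² + (-1-2)²) = (1/3)(1 + 16 + 9) = 8.667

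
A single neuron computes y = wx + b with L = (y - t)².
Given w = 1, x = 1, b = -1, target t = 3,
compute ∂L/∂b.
∂L/∂b = -6

y = wx + b = (1)(1) + -1 = 0
∂L/∂y = 2(y - t) = 2(0 - 3) = -6
∂y/∂b = 1
∂L/∂b = ∂L/∂y · ∂y/∂b = -6 × 1 = -6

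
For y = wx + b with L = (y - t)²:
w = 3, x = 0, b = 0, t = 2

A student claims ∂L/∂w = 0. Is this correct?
Correct

y = (3)(0) + 0 = 0
∂L/∂y = 2(y - t) = 2(0 - 2) = -4
∂y/∂w = x = 0
∂L/∂w = -4 × 0 = 0

Claimed value: 0
Correct: The correct gradient is 0.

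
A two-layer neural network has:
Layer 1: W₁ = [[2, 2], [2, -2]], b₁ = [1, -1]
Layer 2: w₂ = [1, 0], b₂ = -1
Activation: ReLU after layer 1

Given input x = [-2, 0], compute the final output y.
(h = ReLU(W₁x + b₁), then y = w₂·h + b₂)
y = -1

Layer 1 pre-activation: z₁ = [-3, -5]
After ReLU: h = [0, 0]
Layer 2 output: y = 1×0 + 0×0 + -1 = -1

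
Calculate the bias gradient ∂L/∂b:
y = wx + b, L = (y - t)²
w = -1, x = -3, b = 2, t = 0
∂L/∂b = 10

y = wx + b = (-1)(-3) + 2 = 5
∂L/∂y = 2(y - t) = 2(5 - 0) = 10
∂y/∂b = 1
∂L/∂b = ∂L/∂y · ∂y/∂b = 10 × 1 = 10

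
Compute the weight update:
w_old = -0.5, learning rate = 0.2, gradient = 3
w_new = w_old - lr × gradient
w_new = -1.1

w_new = w - η·∂L/∂w = -0.5 - 0.2×(3) = -0.5 - (0.6) = -1.1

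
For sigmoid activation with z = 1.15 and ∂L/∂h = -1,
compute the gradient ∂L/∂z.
∂L/∂z = -0.1827

σ(1.15) = 0.7595
σ'(1.15) = σ(1.15)(1 - σ(1.15)) = 0.7595 × 0.2405 = 0.1827
∂L/∂z = ∂L/∂h · σ'(z) = -1 × 0.1827 = -0.1827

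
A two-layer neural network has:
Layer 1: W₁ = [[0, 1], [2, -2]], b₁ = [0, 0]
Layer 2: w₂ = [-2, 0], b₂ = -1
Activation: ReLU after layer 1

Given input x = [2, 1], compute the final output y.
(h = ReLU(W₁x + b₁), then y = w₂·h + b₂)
y = -3

Layer 1 pre-activation: z₁ = [1, 2]
After ReLU: h = [1, 2]
Layer 2 output: y = -2×1 + 0×2 + -1 = -3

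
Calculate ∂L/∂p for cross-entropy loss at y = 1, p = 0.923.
∂L/∂p = -1.083

∂L/∂p = -y/p + (1-y)/(1-p) = -1/0.923 + 0 = -1.083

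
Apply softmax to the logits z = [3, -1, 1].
p = [0.8668, 0.0159, 0.1173]

exp(z) = [20.09, 0.3679, 2.718]
Sum = 23.17
p = [0.8668, 0.0159, 0.1173]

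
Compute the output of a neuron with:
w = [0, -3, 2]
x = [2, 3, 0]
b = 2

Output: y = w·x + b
y = -7

y = (0)(2) + (-3)(3) + (2)(0) + 2 = -7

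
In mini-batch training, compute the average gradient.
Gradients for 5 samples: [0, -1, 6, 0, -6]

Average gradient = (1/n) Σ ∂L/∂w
Average gradient = -0.2

Average = (1/5)(0 + -1 + 6 + 0 + -6) = -1/5 = -0.2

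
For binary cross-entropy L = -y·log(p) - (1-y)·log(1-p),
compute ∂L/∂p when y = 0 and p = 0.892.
∂L/∂p = 9.259

∂L/∂p = -y/p + (1-y)/(1-p) = 0 + 1/0.108 = 9.259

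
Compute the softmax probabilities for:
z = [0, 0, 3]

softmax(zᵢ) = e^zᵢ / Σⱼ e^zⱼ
p = [0.0453, 0.0453, 0.9094]

exp(z) = [1, 1, 20.09]
Sum = 22.09
p = [0.0453, 0.0453, 0.9094]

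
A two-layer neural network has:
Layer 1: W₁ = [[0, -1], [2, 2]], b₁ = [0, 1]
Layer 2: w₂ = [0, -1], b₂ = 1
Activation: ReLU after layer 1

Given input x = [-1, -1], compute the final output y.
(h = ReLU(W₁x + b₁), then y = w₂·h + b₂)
y = 1

Layer 1 pre-activation: z₁ = [1, -3]
After ReLU: h = [1, 0]
Layer 2 output: y = 0×1 + -1×0 + 1 = 1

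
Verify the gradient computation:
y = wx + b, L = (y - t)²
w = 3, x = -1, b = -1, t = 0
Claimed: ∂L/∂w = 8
Correct

y = (3)(-1) + -1 = -4
∂L/∂y = 2(y - t) = 2(-4 - 0) = -8
∂y/∂w = x = -1
∂L/∂w = -8 × -1 = 8

Claimed value: 8
Correct: The correct gradient is 8.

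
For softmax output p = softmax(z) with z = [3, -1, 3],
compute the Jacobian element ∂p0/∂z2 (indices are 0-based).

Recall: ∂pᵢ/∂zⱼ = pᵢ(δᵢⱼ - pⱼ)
∂p0/∂z2 = -0.2455

p = softmax(z) = [0.4955, 0.009075, 0.4955]
p0 = 0.4955, p2 = 0.4955

∂p0/∂z2 = -p0 × p2 = -0.4955 × 0.4955 = -0.2455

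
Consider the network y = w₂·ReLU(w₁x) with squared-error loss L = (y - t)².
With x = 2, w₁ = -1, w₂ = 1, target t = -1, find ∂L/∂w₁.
∂L/∂w₁ = 0

Forward pass:
z = w₁x = -1×2 = -2
h = ReLU(-2) = 0
y = w₂h = 1×0 = 0

Backward pass:
∂L/∂y = 2(y - t) = 2(0 - -1) = 2
∂y/∂h = w₂ = 1
∂h/∂z = 0 (ReLU derivative)
∂z/∂w₁ = x = 2

∂L/∂w₁ = 2 × 1 × 0 × 2 = 0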